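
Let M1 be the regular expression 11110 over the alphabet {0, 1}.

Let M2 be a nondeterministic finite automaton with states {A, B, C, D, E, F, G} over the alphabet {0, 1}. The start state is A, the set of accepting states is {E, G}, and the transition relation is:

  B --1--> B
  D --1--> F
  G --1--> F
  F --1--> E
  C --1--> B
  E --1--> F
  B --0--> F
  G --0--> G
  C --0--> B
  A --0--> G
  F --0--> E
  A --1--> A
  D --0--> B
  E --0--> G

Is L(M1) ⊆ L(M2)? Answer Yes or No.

Yes

Converting the expression M1 to a DFA (subset construction, then merging equivalent states) gives the minimal DFA with states {r0, r1, r2, r3, r4, r5, r6}, start state r0, accepting states {r6} and transitions r0: 0→r1, 1→r2; r1: 0→r1, 1→r1; r2: 0→r1, 1→r3; r3: 0→r1, 1→r4; r4: 0→r1, 1→r5; r5: 0→r6, 1→r1; r6: 0→r1, 1→r1.
Exploring the product automaton M1 × M2 from the start pair (r0, A), following both machines on each input symbol, reaches 10 state pairs: (r0, A), (r1, G), (r2, A), (r1, F), (r3, A), (r1, E), (r4, A), (r5, A), (r6, G), (r1, A).
M1 accepts in {r6} and M2 accepts in {E, G}. The reachable pairs whose M1-component is accepting are (r6, G); in each of them the M2-component is accepting too, so the product for L(M1) \ L(M2) (M1-component accepting, M2-component rejecting) has no reachable accepting pair and the difference is empty.
Hence every string in L(M1) is also in L(M2).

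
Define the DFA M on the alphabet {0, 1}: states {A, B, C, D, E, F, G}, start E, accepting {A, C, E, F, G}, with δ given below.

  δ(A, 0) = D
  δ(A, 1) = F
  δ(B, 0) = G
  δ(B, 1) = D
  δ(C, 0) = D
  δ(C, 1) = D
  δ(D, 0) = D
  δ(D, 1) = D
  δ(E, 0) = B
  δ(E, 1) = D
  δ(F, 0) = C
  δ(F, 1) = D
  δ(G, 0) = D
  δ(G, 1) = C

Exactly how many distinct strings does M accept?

The useful subgraph on states {B, C, E, G} is acyclic, so L(M) is finite; the longest accepting path visits 4 useful states, giving maximum string length 3.
Counting accepting paths from E by length: 1 of length 0, 1 of length 2, 1 of length 3. Total 3.

3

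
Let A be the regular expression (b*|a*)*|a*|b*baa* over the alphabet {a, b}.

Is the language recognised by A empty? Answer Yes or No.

The empty string ε matches the expression, so it belongs to L(A).
Since L(A) contains at least one string, it is not empty.

No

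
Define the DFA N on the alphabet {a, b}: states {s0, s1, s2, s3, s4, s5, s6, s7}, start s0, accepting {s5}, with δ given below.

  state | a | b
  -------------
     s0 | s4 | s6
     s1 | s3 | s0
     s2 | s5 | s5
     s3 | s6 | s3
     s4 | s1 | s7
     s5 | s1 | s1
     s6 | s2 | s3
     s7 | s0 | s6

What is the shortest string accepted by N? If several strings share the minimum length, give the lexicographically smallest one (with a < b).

A breadth-first search from s0 reaches an accepting state first via the path s0 → s6 → s2 → s5 on input baa.
No string of length < 3 is accepted (BFS exhausts all shorter strings without reaching an accepting state), and baa is the lexicographically least accepting string of length 3.

baa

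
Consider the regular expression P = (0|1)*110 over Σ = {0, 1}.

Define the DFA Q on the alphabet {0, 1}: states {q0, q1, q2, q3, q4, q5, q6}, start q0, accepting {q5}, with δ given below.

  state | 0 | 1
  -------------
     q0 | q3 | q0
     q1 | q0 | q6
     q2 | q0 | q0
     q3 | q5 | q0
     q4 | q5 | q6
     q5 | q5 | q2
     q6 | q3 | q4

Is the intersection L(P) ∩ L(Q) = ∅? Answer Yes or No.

Converting the expression P to a DFA (subset construction, then merging equivalent states) gives the minimal DFA with states {p0, p1, p2, p3}, start state p0, accepting states {p3} and transitions p0: 0→p0, 1→p1; p1: 0→p0, 1→p2; p2: 0→p3, 1→p2; p3: 0→p0, 1→p1.
Exploring the product automaton P × Q from the start pair (p0, q0), following both machines on each input symbol, reaches 7 state pairs: (p0, q0), (p0, q3), (p1, q0), (p0, q5), (p2, q0), (p1, q2), (p3, q3).
P accepts in {p3} and Q accepts in {q5}; no reachable pair has both components accepting, so no string drives both machines to acceptance simultaneously and L(P) ∩ L(Q) = ∅.
So no string is accepted by both, and the intersection is empty.

Yes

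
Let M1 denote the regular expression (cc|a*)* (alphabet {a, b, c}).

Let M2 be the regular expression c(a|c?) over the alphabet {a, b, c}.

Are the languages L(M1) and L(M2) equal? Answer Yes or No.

No

The empty string ε is accepted by M1 but rejected by M2.
So L(M1) ≠ L(M2).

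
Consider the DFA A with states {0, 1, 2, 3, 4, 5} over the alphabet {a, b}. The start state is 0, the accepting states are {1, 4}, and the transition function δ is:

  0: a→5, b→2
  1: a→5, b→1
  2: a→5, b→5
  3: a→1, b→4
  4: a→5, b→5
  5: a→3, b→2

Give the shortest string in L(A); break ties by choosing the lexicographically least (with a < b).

A breadth-first search from 0 reaches an accepting state first via the path 0 → 5 → 3 → 1 on input aaa.
No string of length < 3 is accepted (BFS exhausts all shorter strings without reaching an accepting state), and aaa is the lexicographically least accepting string of length 3.

aaa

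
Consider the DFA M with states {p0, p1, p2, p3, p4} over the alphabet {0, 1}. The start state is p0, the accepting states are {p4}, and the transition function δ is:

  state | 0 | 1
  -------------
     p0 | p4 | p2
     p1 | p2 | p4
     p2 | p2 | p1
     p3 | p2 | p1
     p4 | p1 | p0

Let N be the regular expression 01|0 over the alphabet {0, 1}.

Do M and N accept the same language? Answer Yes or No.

No

The string 001 is accepted by M but rejected by N.
So L(M) ≠ L(N).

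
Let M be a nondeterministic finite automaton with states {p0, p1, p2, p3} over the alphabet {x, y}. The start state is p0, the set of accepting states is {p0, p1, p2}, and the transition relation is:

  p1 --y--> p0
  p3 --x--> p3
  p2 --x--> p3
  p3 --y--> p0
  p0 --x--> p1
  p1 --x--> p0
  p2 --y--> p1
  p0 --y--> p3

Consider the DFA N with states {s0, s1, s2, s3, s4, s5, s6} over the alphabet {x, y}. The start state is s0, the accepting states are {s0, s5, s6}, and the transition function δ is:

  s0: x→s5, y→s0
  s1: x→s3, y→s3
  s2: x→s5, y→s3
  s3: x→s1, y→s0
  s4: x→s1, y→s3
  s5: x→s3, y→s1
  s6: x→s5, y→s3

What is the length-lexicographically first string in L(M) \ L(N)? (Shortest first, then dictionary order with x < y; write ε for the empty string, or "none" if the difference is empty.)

xx

The string xx is accepted by M but not by N.
No shorter string lies in the difference, and xx is the lexicographically first length-2 string in L(M) \ L(N).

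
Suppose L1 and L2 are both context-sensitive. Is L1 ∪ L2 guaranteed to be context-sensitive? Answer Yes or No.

Yes

A linear-bounded automaton can nondeterministically choose to simulate the LBA for L₁ or the LBA for L₂; equivalently, with disjoint nonterminals, S → S₁ | S₂ added to two noncontracting grammars is still noncontracting.
So the context-sensitive languages are closed under union.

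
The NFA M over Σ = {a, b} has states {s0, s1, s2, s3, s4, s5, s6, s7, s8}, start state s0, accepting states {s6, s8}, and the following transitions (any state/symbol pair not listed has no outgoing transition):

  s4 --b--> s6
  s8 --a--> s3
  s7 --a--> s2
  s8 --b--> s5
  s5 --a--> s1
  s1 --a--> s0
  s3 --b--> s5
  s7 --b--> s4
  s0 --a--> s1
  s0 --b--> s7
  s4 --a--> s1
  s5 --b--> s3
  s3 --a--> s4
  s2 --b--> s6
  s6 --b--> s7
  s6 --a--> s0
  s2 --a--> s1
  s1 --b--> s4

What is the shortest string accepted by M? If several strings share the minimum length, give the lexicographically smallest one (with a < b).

A breadth-first search from s0 reaches an accepting state first via the path s0 → s1 → s4 → s6 on input abb.
No string of length < 3 is accepted (BFS exhausts all shorter strings without reaching an accepting state), and abb is the lexicographically least accepting string of length 3.

abb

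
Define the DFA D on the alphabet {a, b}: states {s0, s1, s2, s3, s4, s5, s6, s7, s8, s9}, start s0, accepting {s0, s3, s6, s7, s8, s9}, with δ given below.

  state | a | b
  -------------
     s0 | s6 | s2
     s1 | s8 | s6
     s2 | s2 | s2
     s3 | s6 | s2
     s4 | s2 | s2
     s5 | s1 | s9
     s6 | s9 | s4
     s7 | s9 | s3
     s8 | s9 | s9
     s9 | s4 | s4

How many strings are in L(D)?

3

The useful subgraph on states {s0, s6, s9} is acyclic, so L(D) is finite; the longest accepting path visits 3 useful states, giving maximum string length 2.
Counting accepting paths from s0 by length: 1 of length 0, 1 of length 1, 1 of length 2. Total 3.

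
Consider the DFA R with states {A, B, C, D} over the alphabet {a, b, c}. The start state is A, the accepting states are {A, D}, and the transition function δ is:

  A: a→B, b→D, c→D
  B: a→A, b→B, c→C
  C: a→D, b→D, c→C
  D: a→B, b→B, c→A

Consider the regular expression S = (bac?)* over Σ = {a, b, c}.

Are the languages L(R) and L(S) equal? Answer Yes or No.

The string b is accepted by R but rejected by S.
So L(R) ≠ L(S).

No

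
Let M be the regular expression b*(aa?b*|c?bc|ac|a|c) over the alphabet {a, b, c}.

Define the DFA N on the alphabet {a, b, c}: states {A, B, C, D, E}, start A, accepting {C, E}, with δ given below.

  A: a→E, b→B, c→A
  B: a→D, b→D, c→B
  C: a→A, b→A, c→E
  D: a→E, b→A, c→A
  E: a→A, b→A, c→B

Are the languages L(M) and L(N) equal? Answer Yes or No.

No

The string c is accepted by M but rejected by N.
So L(M) ≠ L(N).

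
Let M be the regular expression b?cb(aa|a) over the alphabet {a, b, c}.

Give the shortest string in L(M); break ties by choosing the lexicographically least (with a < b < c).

cba

By inspection of the expression, no string of length less than 3 matches, and cba is the lexicographically first match of length 3.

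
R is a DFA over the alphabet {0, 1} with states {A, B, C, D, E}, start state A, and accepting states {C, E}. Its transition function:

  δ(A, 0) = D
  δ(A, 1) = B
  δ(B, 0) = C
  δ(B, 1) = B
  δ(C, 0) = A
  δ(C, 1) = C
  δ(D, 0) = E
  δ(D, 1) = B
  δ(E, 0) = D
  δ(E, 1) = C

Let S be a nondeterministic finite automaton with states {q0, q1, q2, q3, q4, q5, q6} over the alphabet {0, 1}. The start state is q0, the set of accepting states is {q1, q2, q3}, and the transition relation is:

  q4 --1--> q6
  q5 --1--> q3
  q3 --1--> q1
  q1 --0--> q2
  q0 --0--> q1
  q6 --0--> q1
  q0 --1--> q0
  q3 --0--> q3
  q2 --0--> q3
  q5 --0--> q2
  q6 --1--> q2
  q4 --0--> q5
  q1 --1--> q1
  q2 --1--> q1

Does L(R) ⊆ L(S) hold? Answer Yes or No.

Yes

Exploring the product automaton R × S from the start pair (A, q0), following both machines on each input symbol, reaches 11 state pairs: (A, q0), (D, q1), (B, q0), (E, q2), (B, q1), (C, q1), (D, q3), (C, q2), (A, q2), (E, q3), (A, q3).
R accepts in {C, E} and S accepts in {q1, q2, q3}. The reachable pairs whose R-component is accepting are (E, q2), (C, q1), (C, q2), (E, q3); in each of them the S-component is accepting too, so the product for L(R) \ L(S) (R-component accepting, S-component rejecting) has no reachable accepting pair and the difference is empty.
Hence every string in L(R) is also in L(S).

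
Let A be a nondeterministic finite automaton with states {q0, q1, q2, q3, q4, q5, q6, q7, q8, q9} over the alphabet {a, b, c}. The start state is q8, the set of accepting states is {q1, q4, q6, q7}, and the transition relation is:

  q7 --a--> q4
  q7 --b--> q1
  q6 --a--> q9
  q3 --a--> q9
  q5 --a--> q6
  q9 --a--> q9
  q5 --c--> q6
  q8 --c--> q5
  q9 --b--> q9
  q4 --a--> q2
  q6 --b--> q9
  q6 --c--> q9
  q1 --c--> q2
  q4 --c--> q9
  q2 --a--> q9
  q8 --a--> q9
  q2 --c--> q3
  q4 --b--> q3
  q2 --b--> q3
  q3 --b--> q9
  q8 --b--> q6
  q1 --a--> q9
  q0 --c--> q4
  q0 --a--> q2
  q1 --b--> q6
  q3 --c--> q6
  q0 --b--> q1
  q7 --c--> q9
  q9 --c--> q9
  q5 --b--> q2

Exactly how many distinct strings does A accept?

5

The useful subgraph on states {q2, q3, q5, q6, q8} is acyclic, so L(A) is finite; the longest accepting path visits 5 useful states, giving maximum string length 4.
Counting accepting paths from q8 by length: 1 of length 1, 2 of length 2, 2 of length 4. Total 5.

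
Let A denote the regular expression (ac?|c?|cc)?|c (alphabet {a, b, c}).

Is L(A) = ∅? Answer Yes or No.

The empty string ε matches the expression, so it belongs to L(A).
Since L(A) contains at least one string, it is not empty.

No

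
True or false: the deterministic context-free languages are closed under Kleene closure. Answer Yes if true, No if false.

L = {c aⁿbⁿ : n≥0} ∪ {cc aⁿb²ⁿ : n≥0} is a DCFL (the number of leading c's fixes which ratio the DPDA checks), but L* is not. Every word of L starts with c, so in a factorisation of the string cc aⁱbʲ (i≥1) into words of L each factor begins at one of the two c's: either the whole string is a single word of L (forcing j = 2i), or it splits as c · (c aⁱbʲ) with c ∈ L (take n = 0) and c aⁱbʲ ∈ L (forcing j = i). Thus L* ∩ cca⁺b* = {cc aⁿbⁿ : n≥1} ∪ {cc aⁿb²ⁿ : n≥1}. A DPDA for L* would give one for this intersection with a regular set, and, started from its configuration after reading cc, one for {aⁿbⁿ : n≥1} ∪ {aⁿb²ⁿ : n≥1}, which no deterministic PDA accepts (a DPDA for it would have a single run on aⁿb²ⁿ, accepting after the prefix aⁿbⁿ and accepting again after n more b's; an ordinary PDA that simulates it on a's and b's and, at any moment when it is accepting, may switch to reading only a fresh letter d while feeding each d to the simulation as a b, would accept aⁱbʲdᵏ (k≥1) exactly when both aⁱbʲ and aⁱbʲ⁺ᵏ are in the language, i.e. its language intersected with the regular set a*b*d⁺ would be exactly {aⁿbⁿdⁿ : n≥1} — impossible, since context-free languages are closed under intersection with regular sets and {aⁿbⁿdⁿ} is not context-free). So L* is not a DCFL.

No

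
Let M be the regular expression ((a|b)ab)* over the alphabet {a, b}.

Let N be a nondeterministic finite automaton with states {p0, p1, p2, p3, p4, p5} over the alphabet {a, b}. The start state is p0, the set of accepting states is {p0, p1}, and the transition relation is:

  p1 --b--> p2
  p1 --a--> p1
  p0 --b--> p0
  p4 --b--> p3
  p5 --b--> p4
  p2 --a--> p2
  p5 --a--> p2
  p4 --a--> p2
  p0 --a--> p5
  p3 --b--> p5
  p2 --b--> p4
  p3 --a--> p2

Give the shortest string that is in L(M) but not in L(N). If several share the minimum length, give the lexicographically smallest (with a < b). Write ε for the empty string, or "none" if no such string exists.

aab

The string aab is accepted by M but not by N.
No shorter string lies in the difference, and aab is the lexicographically first length-3 string in L(M) \ L(N).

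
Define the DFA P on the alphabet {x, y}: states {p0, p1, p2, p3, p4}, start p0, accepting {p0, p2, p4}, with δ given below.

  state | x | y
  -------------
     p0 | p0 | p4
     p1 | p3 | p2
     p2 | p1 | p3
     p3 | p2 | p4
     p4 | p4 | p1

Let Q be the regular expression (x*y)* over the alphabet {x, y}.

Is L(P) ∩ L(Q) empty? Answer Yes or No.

No

The empty string ε is accepted by both P and Q.
Hence L(P) ∩ L(Q) ≠ ∅.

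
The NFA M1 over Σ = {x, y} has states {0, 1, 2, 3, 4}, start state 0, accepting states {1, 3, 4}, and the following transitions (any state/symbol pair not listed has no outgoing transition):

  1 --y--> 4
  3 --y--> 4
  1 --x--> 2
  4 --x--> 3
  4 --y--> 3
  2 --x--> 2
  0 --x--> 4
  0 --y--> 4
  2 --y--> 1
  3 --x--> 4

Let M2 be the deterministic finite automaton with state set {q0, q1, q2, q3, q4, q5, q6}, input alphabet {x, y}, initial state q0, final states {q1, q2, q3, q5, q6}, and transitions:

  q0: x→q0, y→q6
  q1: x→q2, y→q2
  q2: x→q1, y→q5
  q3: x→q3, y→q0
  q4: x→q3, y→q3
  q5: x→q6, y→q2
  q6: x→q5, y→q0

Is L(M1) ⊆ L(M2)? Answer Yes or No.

The string x is in L(M1) but not in L(M2).
So L(M1) ⊄ L(M2).

No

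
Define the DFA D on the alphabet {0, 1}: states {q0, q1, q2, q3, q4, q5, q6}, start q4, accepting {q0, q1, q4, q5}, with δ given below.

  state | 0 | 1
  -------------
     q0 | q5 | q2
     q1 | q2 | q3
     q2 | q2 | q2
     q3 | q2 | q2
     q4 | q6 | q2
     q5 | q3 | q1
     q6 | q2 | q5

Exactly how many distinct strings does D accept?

The useful subgraph on states {q1, q4, q5, q6} is acyclic, so L(D) is finite; the longest accepting path visits 4 useful states, giving maximum string length 3.
Counting accepting paths from q4 by length: 1 of length 0, 1 of length 2, 1 of length 3. Total 3.

3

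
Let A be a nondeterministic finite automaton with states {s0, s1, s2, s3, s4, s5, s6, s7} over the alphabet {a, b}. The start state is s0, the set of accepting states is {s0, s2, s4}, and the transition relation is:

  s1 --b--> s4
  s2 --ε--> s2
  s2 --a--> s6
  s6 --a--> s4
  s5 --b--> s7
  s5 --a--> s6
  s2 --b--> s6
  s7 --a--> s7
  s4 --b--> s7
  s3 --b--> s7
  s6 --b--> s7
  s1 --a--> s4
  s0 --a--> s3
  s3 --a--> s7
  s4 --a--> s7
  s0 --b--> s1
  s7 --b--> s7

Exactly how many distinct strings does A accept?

The useful subgraph on states {s0, s1, s4} is acyclic, so L(A) is finite; the longest accepting path visits 3 useful states, giving maximum string length 2.
Counting accepting paths from s0 by length: 1 of length 0, 2 of length 2. Total 3.

3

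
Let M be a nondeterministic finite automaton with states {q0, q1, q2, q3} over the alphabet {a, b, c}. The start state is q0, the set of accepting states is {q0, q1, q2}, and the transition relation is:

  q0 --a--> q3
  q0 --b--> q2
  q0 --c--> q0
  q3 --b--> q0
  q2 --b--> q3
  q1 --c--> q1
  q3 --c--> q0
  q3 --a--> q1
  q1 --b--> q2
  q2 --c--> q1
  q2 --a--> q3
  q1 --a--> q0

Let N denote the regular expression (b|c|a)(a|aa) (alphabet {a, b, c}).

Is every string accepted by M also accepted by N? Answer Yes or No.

The empty string ε is in L(M) but not in L(N).
So L(M) ⊄ L(N).

No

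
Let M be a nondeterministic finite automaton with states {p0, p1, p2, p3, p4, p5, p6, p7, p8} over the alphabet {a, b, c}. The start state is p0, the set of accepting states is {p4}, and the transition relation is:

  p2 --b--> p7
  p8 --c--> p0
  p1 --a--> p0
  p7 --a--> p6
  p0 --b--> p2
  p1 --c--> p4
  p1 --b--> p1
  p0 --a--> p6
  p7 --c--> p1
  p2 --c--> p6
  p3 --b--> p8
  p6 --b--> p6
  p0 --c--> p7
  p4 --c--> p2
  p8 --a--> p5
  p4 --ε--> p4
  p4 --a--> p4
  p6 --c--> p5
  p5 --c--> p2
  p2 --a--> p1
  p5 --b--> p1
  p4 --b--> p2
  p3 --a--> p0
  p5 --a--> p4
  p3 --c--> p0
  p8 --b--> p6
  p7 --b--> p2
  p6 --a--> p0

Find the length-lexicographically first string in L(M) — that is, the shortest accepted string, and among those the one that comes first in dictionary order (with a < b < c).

aca

A breadth-first search from p0 reaches an accepting state first via the path p0 → p6 → p5 → p4 on input aca.
No string of length < 3 is accepted (BFS exhausts all shorter strings without reaching an accepting state), and aca is the lexicographically least accepting string of length 3.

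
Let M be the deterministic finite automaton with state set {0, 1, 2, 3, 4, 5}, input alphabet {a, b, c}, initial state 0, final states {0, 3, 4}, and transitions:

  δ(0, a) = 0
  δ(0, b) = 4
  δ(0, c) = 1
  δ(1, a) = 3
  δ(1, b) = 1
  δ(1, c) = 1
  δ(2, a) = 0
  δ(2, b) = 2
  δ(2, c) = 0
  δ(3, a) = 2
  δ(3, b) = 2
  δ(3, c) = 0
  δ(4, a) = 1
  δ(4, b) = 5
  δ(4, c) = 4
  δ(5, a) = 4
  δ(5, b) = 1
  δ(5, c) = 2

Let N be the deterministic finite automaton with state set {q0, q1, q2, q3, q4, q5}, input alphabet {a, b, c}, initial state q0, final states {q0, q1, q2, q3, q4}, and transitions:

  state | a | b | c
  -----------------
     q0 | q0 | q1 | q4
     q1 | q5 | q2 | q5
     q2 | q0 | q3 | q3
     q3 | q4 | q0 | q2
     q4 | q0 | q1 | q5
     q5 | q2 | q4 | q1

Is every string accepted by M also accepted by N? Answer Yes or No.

No

The string bc is in L(M) but not in L(N).
So L(M) ⊄ L(N).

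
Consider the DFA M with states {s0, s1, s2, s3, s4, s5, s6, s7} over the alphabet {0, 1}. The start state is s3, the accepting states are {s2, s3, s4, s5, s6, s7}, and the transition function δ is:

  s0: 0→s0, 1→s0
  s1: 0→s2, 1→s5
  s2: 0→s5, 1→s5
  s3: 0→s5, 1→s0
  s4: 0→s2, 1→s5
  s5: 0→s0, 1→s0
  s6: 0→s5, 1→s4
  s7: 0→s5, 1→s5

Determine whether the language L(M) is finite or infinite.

The useful states (reachable from s3 and able to reach an accepting state) are {s3, s5}.
Restricted to these states the transition graph has no cycle, so every accepting path has bounded length and L is finite.

finite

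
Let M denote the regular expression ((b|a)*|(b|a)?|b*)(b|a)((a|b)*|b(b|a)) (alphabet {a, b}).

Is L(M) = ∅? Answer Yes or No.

The string a matches the expression, so it belongs to L(M).
Since L(M) contains at least one string, it is not empty.

No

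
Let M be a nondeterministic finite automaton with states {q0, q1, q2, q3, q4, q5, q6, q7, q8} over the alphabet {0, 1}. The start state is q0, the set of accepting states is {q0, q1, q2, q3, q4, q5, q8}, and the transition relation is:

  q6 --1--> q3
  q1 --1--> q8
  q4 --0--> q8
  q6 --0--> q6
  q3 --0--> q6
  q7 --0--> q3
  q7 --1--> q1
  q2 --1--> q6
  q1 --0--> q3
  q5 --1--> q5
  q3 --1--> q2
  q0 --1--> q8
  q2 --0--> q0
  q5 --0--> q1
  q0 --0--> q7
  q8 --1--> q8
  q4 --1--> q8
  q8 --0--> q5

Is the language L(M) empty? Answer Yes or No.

No

The empty string ε is accepted: the run q0 ends in the accepting state q0.
Since at least one string is accepted, L(M) is not empty.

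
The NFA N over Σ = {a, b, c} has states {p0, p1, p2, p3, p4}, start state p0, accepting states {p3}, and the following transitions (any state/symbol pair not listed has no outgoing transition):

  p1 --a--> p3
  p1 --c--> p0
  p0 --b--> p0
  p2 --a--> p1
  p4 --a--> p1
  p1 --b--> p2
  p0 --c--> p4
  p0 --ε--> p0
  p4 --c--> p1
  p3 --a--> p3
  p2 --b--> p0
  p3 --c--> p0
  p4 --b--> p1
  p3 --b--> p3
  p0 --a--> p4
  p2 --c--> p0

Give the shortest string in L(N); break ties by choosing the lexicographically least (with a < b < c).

aaa

A breadth-first search from p0 reaches an accepting state first via the path p0 → p4 → p1 → p3 on input aaa.
No string of length < 3 is accepted (BFS exhausts all shorter strings without reaching an accepting state), and aaa is the lexicographically least accepting string of length 3.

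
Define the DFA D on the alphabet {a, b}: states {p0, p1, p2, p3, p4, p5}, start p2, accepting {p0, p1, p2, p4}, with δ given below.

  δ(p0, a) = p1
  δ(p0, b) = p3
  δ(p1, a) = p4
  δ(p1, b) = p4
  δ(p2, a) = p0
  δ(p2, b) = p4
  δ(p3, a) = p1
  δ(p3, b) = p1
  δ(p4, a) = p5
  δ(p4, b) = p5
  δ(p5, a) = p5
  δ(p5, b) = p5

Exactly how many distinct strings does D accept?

The useful subgraph on states {p0, p1, p2, p3, p4} is acyclic, so L(D) is finite; the longest accepting path visits 5 useful states, giving maximum string length 4.
Counting accepting paths from p2 by length: 1 of length 0, 2 of length 1, 1 of length 2, 4 of length 3, 4 of length 4. Total 12.

12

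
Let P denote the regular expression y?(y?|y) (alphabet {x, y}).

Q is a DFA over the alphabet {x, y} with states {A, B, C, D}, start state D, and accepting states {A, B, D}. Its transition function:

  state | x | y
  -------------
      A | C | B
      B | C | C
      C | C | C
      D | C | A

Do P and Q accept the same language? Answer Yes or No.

Converting the expression P to a DFA (subset construction, then merging equivalent states) gives the minimal DFA with states {p0, p1, p2, p3}, start state p0, accepting states {p0, p2, p3} and transitions p0: x→p1, y→p2; p1: x→p1, y→p1; p2: x→p1, y→p3; p3: x→p1, y→p1.
Exploring the product automaton P × Q from the start pair (p0, D), following both machines on each input symbol, reaches 4 state pairs: (p0, D), (p1, C), (p2, A), (p3, B).
P accepts in {p0, p2, p3} and Q accepts in {A, B, D}. In every reachable pair the two components are either both accepting — (p0, D), (p2, A), (p3, B) — or both non-accepting, so no string is accepted by exactly one of the machines: L(P) \ L(Q) and L(Q) \ L(P) are both empty.
Hence every string is accepted by P iff it is accepted by Q, and the two languages coincide.

Yes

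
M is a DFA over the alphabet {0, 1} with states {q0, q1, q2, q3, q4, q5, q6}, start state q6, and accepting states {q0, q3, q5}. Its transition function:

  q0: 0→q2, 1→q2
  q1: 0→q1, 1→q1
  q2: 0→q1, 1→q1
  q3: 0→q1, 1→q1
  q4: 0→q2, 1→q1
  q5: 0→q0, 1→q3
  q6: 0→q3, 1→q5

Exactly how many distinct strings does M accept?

The useful subgraph on states {q0, q3, q5, q6} is acyclic, so L(M) is finite; the longest accepting path visits 3 useful states, giving maximum string length 2.
Counting accepting paths from q6 by length: 2 of length 1, 2 of length 2. Total 4.

4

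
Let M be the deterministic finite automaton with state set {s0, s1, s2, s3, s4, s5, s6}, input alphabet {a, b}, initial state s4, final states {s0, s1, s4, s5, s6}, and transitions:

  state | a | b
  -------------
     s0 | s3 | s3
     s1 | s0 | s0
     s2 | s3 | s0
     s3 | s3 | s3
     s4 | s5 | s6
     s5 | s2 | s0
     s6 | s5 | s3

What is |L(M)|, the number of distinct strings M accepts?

The useful subgraph on states {s0, s2, s4, s5, s6} is acyclic, so L(M) is finite; the longest accepting path visits 5 useful states, giving maximum string length 4.
Counting accepting paths from s4 by length: 1 of length 0, 2 of length 1, 2 of length 2, 2 of length 3, 1 of length 4. Total 8.

8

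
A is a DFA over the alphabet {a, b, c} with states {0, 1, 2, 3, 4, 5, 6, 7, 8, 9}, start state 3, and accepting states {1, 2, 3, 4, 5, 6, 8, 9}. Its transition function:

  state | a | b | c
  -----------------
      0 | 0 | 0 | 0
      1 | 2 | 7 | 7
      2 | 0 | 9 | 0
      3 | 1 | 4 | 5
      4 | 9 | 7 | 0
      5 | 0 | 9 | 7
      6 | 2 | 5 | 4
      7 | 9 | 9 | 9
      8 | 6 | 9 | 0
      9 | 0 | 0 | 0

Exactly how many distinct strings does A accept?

20

The useful subgraph on states {1, 2, 3, 4, 5, 7, 9} is acyclic, so L(A) is finite; the longest accepting path visits 4 useful states, giving maximum string length 3.
Counting accepting paths from 3 by length: 1 of length 0, 3 of length 1, 3 of length 2, 13 of length 3. Total 20.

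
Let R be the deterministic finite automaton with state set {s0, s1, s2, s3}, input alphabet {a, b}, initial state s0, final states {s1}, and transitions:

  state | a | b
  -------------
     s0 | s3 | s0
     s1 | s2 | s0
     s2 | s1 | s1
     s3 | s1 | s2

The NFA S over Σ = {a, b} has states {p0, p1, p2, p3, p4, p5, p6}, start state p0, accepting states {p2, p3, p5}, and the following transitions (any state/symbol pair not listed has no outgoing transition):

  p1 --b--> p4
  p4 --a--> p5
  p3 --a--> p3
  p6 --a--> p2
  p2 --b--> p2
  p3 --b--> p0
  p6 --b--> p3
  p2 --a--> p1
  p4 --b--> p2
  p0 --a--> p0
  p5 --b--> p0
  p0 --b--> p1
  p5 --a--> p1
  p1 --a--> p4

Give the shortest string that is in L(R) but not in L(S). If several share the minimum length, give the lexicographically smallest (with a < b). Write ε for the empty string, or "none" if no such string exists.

aa

The string aa is accepted by R but not by S.
No shorter string lies in the difference, and aa is the lexicographically first length-2 string in L(R) \ L(S).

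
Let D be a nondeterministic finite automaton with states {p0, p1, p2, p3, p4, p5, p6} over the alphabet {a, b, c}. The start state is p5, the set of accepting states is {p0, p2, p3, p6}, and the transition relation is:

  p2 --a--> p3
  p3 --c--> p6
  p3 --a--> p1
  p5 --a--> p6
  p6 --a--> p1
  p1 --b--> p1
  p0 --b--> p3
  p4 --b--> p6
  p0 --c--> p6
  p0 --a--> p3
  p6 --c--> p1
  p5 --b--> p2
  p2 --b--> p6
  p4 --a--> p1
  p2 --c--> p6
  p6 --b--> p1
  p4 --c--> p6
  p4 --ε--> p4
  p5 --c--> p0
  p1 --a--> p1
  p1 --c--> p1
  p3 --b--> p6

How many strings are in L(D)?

The useful subgraph on states {p0, p2, p3, p5, p6} is acyclic, so L(D) is finite; the longest accepting path visits 4 useful states, giving maximum string length 3.
Counting accepting paths from p5 by length: 3 of length 1, 6 of length 2, 6 of length 3. Total 15.

15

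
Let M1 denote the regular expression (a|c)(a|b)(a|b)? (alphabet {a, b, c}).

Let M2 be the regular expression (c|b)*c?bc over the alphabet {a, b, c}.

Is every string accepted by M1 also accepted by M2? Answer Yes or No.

No

The string aa is in L(M1) but not in L(M2).
So L(M1) ⊄ L(M2).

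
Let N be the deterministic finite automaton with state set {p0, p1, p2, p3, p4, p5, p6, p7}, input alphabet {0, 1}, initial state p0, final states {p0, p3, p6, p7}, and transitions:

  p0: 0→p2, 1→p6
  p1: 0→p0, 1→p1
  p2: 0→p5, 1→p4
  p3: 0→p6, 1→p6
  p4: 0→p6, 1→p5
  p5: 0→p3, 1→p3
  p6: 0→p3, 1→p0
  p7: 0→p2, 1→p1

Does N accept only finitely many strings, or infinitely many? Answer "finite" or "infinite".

infinite

State p0 is reachable from the start and can reach an accepting state, and it lies on the cycle p0 → p2 → p4 → p5 → p3 → p6 → p0.
Traversing that cycle any number of times yields accepted strings of unbounded length, so the language is infinite.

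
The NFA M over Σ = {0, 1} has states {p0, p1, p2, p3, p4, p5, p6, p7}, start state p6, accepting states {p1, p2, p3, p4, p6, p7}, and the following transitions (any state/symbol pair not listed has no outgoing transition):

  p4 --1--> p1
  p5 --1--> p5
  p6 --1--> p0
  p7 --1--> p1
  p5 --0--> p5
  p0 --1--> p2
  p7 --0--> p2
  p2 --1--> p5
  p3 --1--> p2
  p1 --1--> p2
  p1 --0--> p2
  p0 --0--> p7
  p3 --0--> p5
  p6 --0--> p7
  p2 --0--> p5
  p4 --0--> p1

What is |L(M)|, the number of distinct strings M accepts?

The useful subgraph on states {p0, p1, p2, p6, p7} is acyclic, so L(M) is finite; the longest accepting path visits 5 useful states, giving maximum string length 4.
Counting accepting paths from p6 by length: 1 of length 0, 1 of length 1, 4 of length 2, 4 of length 3, 2 of length 4. Total 12.

12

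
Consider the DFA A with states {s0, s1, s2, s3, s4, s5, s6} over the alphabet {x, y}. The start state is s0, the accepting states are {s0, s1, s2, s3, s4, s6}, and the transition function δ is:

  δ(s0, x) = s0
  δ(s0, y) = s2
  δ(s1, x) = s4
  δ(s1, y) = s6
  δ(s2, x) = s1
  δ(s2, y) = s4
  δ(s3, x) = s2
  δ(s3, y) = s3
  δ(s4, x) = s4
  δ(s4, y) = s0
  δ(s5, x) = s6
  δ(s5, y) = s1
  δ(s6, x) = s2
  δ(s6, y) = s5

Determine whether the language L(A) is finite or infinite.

infinite

State s0 is reachable from the start and can reach an accepting state, and it lies on the cycle s0 → s0.
Traversing that cycle any number of times yields accepted strings of unbounded length, so the language is infinite.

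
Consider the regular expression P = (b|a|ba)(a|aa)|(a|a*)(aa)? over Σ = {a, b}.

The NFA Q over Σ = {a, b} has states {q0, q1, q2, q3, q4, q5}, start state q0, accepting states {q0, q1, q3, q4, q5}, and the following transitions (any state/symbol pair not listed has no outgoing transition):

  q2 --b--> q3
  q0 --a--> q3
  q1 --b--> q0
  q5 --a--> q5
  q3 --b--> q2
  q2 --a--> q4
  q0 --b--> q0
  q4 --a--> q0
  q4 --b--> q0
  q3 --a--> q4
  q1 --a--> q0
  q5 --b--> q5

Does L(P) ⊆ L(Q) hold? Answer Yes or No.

Yes

Converting the expression P to a DFA (subset construction, then merging equivalent states) gives the minimal DFA with states {p0, p1, p2, p3, p4, p5, p6}, start state p0, accepting states {p0, p1, p4, p5, p6} and transitions p0: a→p1, b→p2; p1: a→p1, b→p3; p2: a→p4, b→p3; p3: a→p3, b→p3; p4: a→p5, b→p3; p5: a→p6, b→p3; p6: a→p3, b→p3.
Exploring the product automaton P × Q from the start pair (p0, q0), following both machines on each input symbol, reaches 12 state pairs: (p0, q0), (p1, q3), (p2, q0), (p1, q4), (p3, q2), (p4, q3), (p3, q0), (p1, q0), (p3, q4), (p3, q3), (p5, q4), (p6, q0).
P accepts in {p0, p1, p4, p5, p6} and Q accepts in {q0, q1, q3, q4, q5}. The reachable pairs whose P-component is accepting are (p0, q0), (p1, q3), (p1, q4), (p4, q3), (p1, q0), (p5, q4), (p6, q0); in each of them the Q-component is accepting too, so the product for L(P) \ L(Q) (P-component accepting, Q-component rejecting) has no reachable accepting pair and the difference is empty.
Hence every string in L(P) is also in L(Q).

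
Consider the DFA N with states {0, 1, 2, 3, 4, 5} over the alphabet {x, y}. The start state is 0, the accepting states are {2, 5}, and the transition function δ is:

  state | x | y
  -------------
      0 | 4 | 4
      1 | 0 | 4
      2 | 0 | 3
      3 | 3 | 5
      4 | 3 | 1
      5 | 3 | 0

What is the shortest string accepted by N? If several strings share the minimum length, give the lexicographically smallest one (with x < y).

xxy

A breadth-first search from 0 reaches an accepting state first via the path 0 → 4 → 3 → 5 on input xxy.
No string of length < 3 is accepted (BFS exhausts all shorter strings without reaching an accepting state), and xxy is the lexicographically least accepting string of length 3.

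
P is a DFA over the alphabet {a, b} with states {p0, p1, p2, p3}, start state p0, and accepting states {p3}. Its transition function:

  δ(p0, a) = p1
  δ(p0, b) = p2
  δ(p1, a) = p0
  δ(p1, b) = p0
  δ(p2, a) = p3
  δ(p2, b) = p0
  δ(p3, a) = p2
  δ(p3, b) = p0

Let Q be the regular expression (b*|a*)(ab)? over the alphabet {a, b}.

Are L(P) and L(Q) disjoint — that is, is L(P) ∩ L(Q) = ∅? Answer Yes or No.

Yes

Converting the expression Q to a DFA (subset construction, then merging equivalent states) gives the minimal DFA with states {q0, q1, q2, q3, q4, q5}, start state q0, accepting states {q0, q1, q2, q3} and transitions q0: a→q1, b→q2; q1: a→q1, b→q3; q2: a→q4, b→q2; q3: a→q5, b→q5; q4: a→q5, b→q3; q5: a→q5, b→q5.
Exploring the product automaton P × Q from the start pair (p0, q0), following both machines on each input symbol, reaches 13 state pairs: (p0, q0), (p1, q1), (p2, q2), (p0, q1), (p0, q3), (p3, q4), (p0, q2), (p2, q3), (p1, q5), (p2, q5), (p1, q4), (p3, q5), (p0, q5).
P accepts in {p3} and Q accepts in {q0, q1, q2, q3}; no reachable pair has both components accepting, so no string drives both machines to acceptance simultaneously and L(P) ∩ L(Q) = ∅.
So no string is accepted by both, and the intersection is empty.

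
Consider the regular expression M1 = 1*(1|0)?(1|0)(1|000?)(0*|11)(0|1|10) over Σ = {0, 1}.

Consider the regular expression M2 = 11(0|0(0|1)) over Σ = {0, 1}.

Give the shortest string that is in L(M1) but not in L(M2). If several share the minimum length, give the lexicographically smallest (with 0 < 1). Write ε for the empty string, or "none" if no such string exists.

010

The string 010 is accepted by M1 but not by M2.
No shorter string lies in the difference, and 010 is the lexicographically first length-3 string in L(M1) \ L(M2).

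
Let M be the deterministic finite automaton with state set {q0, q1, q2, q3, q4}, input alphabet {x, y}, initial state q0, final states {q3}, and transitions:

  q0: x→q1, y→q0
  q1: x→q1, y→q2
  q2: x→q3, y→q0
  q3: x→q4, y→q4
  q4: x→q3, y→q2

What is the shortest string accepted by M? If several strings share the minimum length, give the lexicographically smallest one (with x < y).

A breadth-first search from q0 reaches an accepting state first via the path q0 → q1 → q2 → q3 on input xyx.
No string of length < 3 is accepted (BFS exhausts all shorter strings without reaching an accepting state), and xyx is the lexicographically least accepting string of length 3.

xyx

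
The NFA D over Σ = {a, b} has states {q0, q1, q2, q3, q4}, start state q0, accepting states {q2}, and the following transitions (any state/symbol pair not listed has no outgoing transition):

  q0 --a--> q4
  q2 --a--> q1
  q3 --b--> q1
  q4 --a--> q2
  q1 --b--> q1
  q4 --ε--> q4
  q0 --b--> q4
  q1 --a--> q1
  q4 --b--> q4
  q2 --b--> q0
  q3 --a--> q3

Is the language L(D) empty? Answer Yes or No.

The string aa is accepted: the run q0 → q4 → q2 ends in the accepting state q2.
Since at least one string is accepted, L(D) is not empty.

No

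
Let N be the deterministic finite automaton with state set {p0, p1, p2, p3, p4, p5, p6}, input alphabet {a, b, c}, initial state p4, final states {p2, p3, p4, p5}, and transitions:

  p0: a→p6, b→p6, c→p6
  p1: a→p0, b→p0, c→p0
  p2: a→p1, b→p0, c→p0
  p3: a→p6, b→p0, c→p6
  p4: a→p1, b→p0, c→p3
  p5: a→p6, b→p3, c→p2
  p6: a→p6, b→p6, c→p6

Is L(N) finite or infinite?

finite

The useful states (reachable from p4 and able to reach an accepting state) are {p3, p4}.
Restricted to these states the transition graph has no cycle, so every accepting path has bounded length and L is finite.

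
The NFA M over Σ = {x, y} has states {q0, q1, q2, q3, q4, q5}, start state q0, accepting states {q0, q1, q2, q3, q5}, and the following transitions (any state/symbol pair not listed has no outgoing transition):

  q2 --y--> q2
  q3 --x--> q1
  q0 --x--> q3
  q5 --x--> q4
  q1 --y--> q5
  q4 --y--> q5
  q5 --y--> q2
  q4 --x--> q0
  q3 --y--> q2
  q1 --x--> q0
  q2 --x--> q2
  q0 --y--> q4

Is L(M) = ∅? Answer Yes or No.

No

The empty string ε is accepted: the run q0 ends in the accepting state q0.
Since at least one string is accepted, L(M) is not empty.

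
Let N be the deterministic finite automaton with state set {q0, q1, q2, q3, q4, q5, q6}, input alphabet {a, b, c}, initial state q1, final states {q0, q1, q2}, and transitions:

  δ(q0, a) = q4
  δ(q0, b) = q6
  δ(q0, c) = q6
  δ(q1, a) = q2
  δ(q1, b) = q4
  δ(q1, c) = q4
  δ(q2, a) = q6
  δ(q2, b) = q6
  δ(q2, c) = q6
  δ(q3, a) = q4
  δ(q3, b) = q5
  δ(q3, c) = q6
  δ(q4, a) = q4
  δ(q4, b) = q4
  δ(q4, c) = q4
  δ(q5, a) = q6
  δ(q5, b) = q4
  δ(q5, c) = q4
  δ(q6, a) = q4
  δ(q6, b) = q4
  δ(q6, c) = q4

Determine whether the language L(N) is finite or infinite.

The useful states (reachable from q1 and able to reach an accepting state) are {q1, q2}.
Restricted to these states the transition graph has no cycle, so every accepting path has bounded length and L is finite.

finite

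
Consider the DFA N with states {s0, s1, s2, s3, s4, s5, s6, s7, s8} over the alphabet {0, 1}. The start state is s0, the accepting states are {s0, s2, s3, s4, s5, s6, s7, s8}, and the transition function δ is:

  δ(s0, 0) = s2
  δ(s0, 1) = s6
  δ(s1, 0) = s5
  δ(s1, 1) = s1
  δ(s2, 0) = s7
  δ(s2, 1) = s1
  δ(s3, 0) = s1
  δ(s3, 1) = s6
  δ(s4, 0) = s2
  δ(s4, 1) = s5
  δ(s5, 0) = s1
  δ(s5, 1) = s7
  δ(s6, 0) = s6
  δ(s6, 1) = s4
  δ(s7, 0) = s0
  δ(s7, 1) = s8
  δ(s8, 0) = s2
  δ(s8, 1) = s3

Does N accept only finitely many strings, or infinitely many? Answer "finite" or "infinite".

infinite

State s1 is reachable from the start and can reach an accepting state, and it lies on the cycle s1 → s1.
Traversing that cycle any number of times yields accepted strings of unbounded length, so the language is infinite.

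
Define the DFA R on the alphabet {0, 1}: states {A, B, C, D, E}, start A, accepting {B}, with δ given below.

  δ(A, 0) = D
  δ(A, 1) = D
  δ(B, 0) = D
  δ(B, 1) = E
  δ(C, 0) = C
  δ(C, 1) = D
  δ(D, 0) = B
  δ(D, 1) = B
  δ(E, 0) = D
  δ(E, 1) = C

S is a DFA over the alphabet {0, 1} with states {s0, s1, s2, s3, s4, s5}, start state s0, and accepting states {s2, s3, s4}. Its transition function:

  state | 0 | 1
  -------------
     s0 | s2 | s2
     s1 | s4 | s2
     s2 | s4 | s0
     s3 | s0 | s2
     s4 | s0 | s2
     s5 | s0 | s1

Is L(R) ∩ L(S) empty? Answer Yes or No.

The string 00 is accepted by both R and S.
Hence L(R) ∩ L(S) ≠ ∅.

No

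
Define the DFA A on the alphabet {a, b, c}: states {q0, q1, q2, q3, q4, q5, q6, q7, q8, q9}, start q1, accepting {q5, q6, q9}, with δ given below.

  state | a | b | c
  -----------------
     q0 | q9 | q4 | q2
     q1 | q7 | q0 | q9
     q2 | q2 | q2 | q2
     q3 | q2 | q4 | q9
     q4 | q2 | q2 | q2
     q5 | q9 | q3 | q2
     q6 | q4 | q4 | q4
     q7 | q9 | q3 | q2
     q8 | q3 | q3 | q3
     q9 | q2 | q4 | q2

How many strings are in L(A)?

4

The useful subgraph on states {q0, q1, q3, q7, q9} is acyclic, so L(A) is finite; the longest accepting path visits 4 useful states, giving maximum string length 3.
Counting accepting paths from q1 by length: 1 of length 1, 2 of length 2, 1 of length 3. Total 4.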